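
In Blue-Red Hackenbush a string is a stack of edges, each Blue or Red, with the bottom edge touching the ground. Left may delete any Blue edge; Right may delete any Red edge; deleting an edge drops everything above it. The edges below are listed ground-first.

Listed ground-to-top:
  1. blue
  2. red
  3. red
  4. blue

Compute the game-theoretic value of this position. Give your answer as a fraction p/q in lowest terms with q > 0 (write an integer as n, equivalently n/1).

3/8

Recurse on prefixes of the 4-edge string blue red red blue:
step 1: add blue to get b; options L={ 0 } R={ none } -> 1
step 2: add red to get br; options L={ 0 } R={ 1 } -> 1/2
step 3: add red to get brr; options L={ 0 } R={ 1/2,1 } -> 1/4
step 4: add blue to get brrb; options L={ 0,1/4 } R={ 1/2,1 } -> 3/8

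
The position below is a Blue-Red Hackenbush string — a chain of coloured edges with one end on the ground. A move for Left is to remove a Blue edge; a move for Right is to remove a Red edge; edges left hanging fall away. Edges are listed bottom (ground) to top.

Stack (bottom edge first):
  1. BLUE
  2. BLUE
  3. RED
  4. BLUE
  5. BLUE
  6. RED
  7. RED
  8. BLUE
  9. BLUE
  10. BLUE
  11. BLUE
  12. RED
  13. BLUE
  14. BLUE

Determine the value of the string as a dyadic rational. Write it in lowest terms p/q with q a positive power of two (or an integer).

7415/4096

Prefix values for BLUE BLUE RED BLUE BLUE RED RED BLUE BLUE BLUE BLUE RED BLUE BLUE via {L|R} + simplicity:
edge 1 of 14 (BLUE): { 0 |  } — 1
edge 2 of 14 (BLUE): { 0,1 |  } — 2
edge 3 of 14 (RED): { 0,1 | 2 } — 3/2
edge 4 of 14 (BLUE): { 0,1,3/2 | 2 } — 7/4
edge 5 of 14 (BLUE): { 0,1,3/2,7/4 | 2 } — 15/8
edge 6 of 14 (RED): { 0,1,3/2,7/4 | 15/8,2 } — 29/16
edge 7 of 14 (RED): { 0,1,3/2,7/4 | 29/16,15/8,2 } — 57/32
edge 8 of 14 (BLUE): { 0,1,3/2,7/4,57/32 | 29/16,15/8,2 } — 115/64
edge 9 of 14 (BLUE): { 0,1,3/2,7/4,57/32,115/64 | 29/16,15/8,2 } — 231/128
edge 10 of 14 (BLUE): { 0,1,3/2,7/4,57/32,115/64,231/128 | 29/16,15/8,2 } — 463/256
edge 11 of 14 (BLUE): { 0,1,3/2,7/4,57/32,115/64,231/128,463/256 | 29/16,15/8,2 } — 927/512
edge 12 of 14 (RED): { 0,1,3/2,7/4,57/32,115/64,231/128,463/256 | 927/512,29/16,15/8,2 } — 1853/1024
edge 13 of 14 (BLUE): { 0,1,3/2,7/4,57/32,115/64,231/128,463/256,1853/1024 | 927/512,29/16,15/8,2 } — 3707/2048
edge 14 of 14 (BLUE): { 0,1,3/2,7/4,57/32,115/64,231/128,463/256,1853/1024,3707/2048 | 927/512,29/16,15/8,2 } — 7415/4096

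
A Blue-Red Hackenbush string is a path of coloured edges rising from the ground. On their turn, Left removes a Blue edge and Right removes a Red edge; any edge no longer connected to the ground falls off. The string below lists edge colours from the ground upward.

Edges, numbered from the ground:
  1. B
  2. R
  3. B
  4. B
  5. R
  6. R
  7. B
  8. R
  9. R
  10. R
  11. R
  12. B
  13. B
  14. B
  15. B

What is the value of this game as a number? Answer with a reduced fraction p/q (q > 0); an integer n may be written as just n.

12831/16384

Recurse on prefixes of the 15-edge string B R B B R R B R R R R B B B B:
value_1 [B]  L=[0]  R=[—]  => 1
value_2 [BR]  L=[0]  R=[1]  => 1/2
value_3 [BRB]  L=[0; 1/2]  R=[1]  => 3/4
value_4 [BRBB]  L=[0; 1/2; 3/4]  R=[1]  => 7/8
value_5 [BRBBR]  L=[0; 1/2; 3/4]  R=[7/8; 1]  => 13/16
value_6 [BRBBRR]  L=[0; 1/2; 3/4]  R=[13/16; 7/8; 1]  => 25/32
value_7 [BRBBRRB]  L=[0; 1/2; 3/4; 25/32]  R=[13/16; 7/8; 1]  => 51/64
value_8 [BRBBRRBR]  L=[0; 1/2; 3/4; 25/32]  R=[51/64; 13/16; 7/8; 1]  => 101/128
value_9 [BRBBRRBRR]  L=[0; 1/2; 3/4; 25/32]  R=[101/128; 51/64; 13/16; 7/8; 1]  => 201/256
value_10 [BRBBRRBRRR]  L=[0; 1/2; 3/4; 25/32]  R=[201/256; 101/128; 51/64; 13/16; 7/8; 1]  => 401/512
value_11 [BRBBRRBRRRR]  L=[0; 1/2; 3/4; 25/32]  R=[401/512; 201/256; 101/128; 51/64; 13/16; 7/8; 1]  => 801/1024
value_12 [BRBBRRBRRRRB]  L=[0; 1/2; 3/4; 25/32; 801/1024]  R=[401/512; 201/256; 101/128; 51/64; 13/16; 7/8; 1]  => 1603/2048
value_13 [BRBBRRBRRRRBB]  L=[0; 1/2; 3/4; 25/32; 801/1024; 1603/2048]  R=[401/512; 201/256; 101/128; 51/64; 13/16; 7/8; 1]  => 3207/4096
value_14 [BRBBRRBRRRRBBB]  L=[0; 1/2; 3/4; 25/32; 801/1024; 1603/2048; 3207/4096]  R=[401/512; 201/256; 101/128; 51/64; 13/16; 7/8; 1]  => 6415/8192
value_15 [BRBBRRBRRRRBBBB]  L=[0; 1/2; 3/4; 25/32; 801/1024; 1603/2048; 3207/4096; 6415/8192]  R=[401/512; 201/256; 101/128; 51/64; 13/16; 7/8; 1]  => 12831/16384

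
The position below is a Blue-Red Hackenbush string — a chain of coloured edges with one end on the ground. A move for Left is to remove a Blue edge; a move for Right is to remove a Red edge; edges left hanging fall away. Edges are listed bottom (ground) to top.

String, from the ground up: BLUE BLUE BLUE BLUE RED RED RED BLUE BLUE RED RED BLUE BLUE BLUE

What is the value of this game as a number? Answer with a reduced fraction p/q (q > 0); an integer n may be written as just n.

Build val(s[:k]) for k = 1..14, string s = BLUE BLUE BLUE BLUE RED RED RED BLUE BLUE RED RED BLUE BLUE BLUE.
1 of 14 · B · max L 0 · min R +∞ — 1
2 of 14 · BB · max L 1 · min R +∞ — 2
3 of 14 · BBB · max L 2 · min R +∞ — 3
4 of 14 · BBBB · max L 3 · min R +∞ — 4
5 of 14 · BBBBR · max L 3 · min R 4 — 7/2
6 of 14 · BBBBRR · max L 3 · min R 7/2 — 13/4
7 of 14 · BBBBRRR · max L 3 · min R 13/4 — 25/8
8 of 14 · BBBBRRRB · max L 25/8 · min R 13/4 — 51/16
9 of 14 · BBBBRRRBB · max L 51/16 · min R 13/4 — 103/32
10 of 14 · BBBBRRRBBR · max L 51/16 · min R 103/32 — 205/64
11 of 14 · BBBBRRRBBRR · max L 51/16 · min R 205/64 — 409/128
12 of 14 · BBBBRRRBBRRB · max L 409/128 · min R 205/64 — 819/256
13 of 14 · BBBBRRRBBRRBB · max L 819/256 · min R 205/64 — 1639/512
14 of 14 · BBBBRRRBBRRBBB · max L 1639/512 · min R 205/64 — 3279/1024

3279/1024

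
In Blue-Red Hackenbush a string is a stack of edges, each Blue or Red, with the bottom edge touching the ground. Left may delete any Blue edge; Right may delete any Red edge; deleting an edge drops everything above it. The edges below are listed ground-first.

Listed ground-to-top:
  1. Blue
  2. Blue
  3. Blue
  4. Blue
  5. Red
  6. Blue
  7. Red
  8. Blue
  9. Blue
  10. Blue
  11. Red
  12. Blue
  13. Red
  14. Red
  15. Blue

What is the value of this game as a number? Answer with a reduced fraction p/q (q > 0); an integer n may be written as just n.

Build v(s[:k]) for k = 1..15, string s = Blue Blue Blue Blue Red Blue Red Blue Blue Blue Red Blue Red Red Blue.
step 1: add Blue to get B; options L={ 0 } R={ (no moves) } → 1
step 2: add Blue to get BB; options L={ 0, 1 } R={ (no moves) } → 2
step 3: add Blue to get BBB; options L={ 0, 1, 2 } R={ (no moves) } → 3
step 4: add Blue to get BBBB; options L={ 0, 1, 2, 3 } R={ (no moves) } → 4
step 5: add Red to get BBBBR; options L={ 0, 1, 2, 3 } R={ 4 } → 7/2
step 6: add Blue to get BBBBRB; options L={ 0, 1, 2, 3, 7/2 } R={ 4 } → 15/4
step 7: add Red to get BBBBRBR; options L={ 0, 1, 2, 3, 7/2 } R={ 15/4, 4 } → 29/8
step 8: add Blue to get BBBBRBRB; options L={ 0, 1, 2, 3, 7/2, 29/8 } R={ 15/4, 4 } → 59/16
step 9: add Blue to get BBBBRBRBB; options L={ 0, 1, 2, 3, 7/2, 29/8, 59/16 } R={ 15/4, 4 } → 119/32
step 10: add Blue to get BBBBRBRBBB; options L={ 0, 1, 2, 3, 7/2, 29/8, 59/16, 119/32 } R={ 15/4, 4 } → 239/64
step 11: add Red to get BBBBRBRBBBR; options L={ 0, 1, 2, 3, 7/2, 29/8, 59/16, 119/32 } R={ 239/64, 15/4, 4 } → 477/128
step 12: add Blue to get BBBBRBRBBBRB; options L={ 0, 1, 2, 3, 7/2, 29/8, 59/16, 119/32, 477/128 } R={ 239/64, 15/4, 4 } → 955/256
step 13: add Red to get BBBBRBRBBBRBR; options L={ 0, 1, 2, 3, 7/2, 29/8, 59/16, 119/32, 477/128 } R={ 955/256, 239/64, 15/4, 4 } → 1909/512
step 14: add Red to get BBBBRBRBBBRBRR; options L={ 0, 1, 2, 3, 7/2, 29/8, 59/16, 119/32, 477/128 } R={ 1909/512, 955/256, 239/64, 15/4, 4 } → 3817/1024
step 15: add Blue to get BBBBRBRBBBRBRRB; options L={ 0, 1, 2, 3, 7/2, 29/8, 59/16, 119/32, 477/128, 3817/1024 } R={ 1909/512, 955/256, 239/64, 15/4, 4 } → 7635/2048

7635/2048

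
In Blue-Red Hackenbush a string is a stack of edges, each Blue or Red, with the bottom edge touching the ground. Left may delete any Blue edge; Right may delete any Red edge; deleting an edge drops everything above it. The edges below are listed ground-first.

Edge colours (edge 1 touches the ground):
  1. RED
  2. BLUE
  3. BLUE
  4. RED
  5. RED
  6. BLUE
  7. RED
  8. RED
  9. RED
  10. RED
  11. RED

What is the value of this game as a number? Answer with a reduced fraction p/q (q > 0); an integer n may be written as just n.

Prefix values for RED BLUE BLUE RED RED BLUE RED RED RED RED RED via {L|R} + simplicity:
edge 1 of 11 (RED): { none | 0 } ⇒ -1
edge 2 of 11 (BLUE): { -1 | 0 } ⇒ -1/2
edge 3 of 11 (BLUE): { -1, -1/2 | 0 } ⇒ -1/4
edge 4 of 11 (RED): { -1, -1/2 | -1/4, 0 } ⇒ -3/8
edge 5 of 11 (RED): { -1, -1/2 | -3/8, -1/4, 0 } ⇒ -7/16
edge 6 of 11 (BLUE): { -1, -1/2, -7/16 | -3/8, -1/4, 0 } ⇒ -13/32
edge 7 of 11 (RED): { -1, -1/2, -7/16 | -13/32, -3/8, -1/4, 0 } ⇒ -27/64
edge 8 of 11 (RED): { -1, -1/2, -7/16 | -27/64, -13/32, -3/8, -1/4, 0 } ⇒ -55/128
edge 9 of 11 (RED): { -1, -1/2, -7/16 | -55/128, -27/64, -13/32, -3/8, -1/4, 0 } ⇒ -111/256
edge 10 of 11 (RED): { -1, -1/2, -7/16 | -111/256, -55/128, -27/64, -13/32, -3/8, -1/4, 0 } ⇒ -223/512
edge 11 of 11 (RED): { -1, -1/2, -7/16 | -223/512, -111/256, -55/128, -27/64, -13/32, -3/8, -1/4, 0 } ⇒ -447/1024

-447/1024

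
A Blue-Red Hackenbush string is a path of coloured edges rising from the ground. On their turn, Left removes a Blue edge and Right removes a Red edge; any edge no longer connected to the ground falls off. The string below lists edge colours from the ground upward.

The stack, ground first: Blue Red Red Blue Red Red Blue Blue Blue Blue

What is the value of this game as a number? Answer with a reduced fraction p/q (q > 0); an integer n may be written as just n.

B: Left { 0 }, Right { — } => simplest 1
BR: Left { 0 }, Right { 1 } => simplest 1/2
BRR: Left { 0 }, Right { 1/2,1 } => simplest 1/4
BRRB: Left { 0,1/4 }, Right { 1/2,1 } => simplest 3/8
BRRBR: Left { 0,1/4 }, Right { 3/8,1/2,1 } => simplest 5/16
BRRBRR: Left { 0,1/4 }, Right { 5/16,3/8,1/2,1 } => simplest 9/32
BRRBRRB: Left { 0,1/4,9/32 }, Right { 5/16,3/8,1/2,1 } => simplest 19/64
BRRBRRBB: Left { 0,1/4,9/32,19/64 }, Right { 5/16,3/8,1/2,1 } => simplest 39/128
BRRBRRBBB: Left { 0,1/4,9/32,19/64,39/128 }, Right { 5/16,3/8,1/2,1 } => simplest 79/256
BRRBRRBBBB: Left { 0,1/4,9/32,19/64,39/128,79/256 }, Right { 5/16,3/8,1/2,1 } => simplest 159/512

159/512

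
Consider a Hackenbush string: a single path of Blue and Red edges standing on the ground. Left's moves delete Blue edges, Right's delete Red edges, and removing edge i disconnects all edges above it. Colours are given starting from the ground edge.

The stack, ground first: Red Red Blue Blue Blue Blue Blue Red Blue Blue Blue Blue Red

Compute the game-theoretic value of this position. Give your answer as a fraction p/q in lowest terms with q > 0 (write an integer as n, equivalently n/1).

-2115/2048

step 1: add Red to get R; options L={ ∅ } R={ 0 } => -1
step 2: add Red to get RR; options L={ ∅ } R={ -1 0 } => -2
step 3: add Blue to get RRB; options L={ -2 } R={ -1 0 } => -3/2
step 4: add Blue to get RRBB; options L={ -2 -3/2 } R={ -1 0 } => -5/4
step 5: add Blue to get RRBBB; options L={ -2 -3/2 -5/4 } R={ -1 0 } => -9/8
step 6: add Blue to get RRBBBB; options L={ -2 -3/2 -5/4 -9/8 } R={ -1 0 } => -17/16
step 7: add Blue to get RRBBBBB; options L={ -2 -3/2 -5/4 -9/8 -17/16 } R={ -1 0 } => -33/32
step 8: add Red to get RRBBBBBR; options L={ -2 -3/2 -5/4 -9/8 -17/16 } R={ -33/32 -1 0 } => -67/64
step 9: add Blue to get RRBBBBBRB; options L={ -2 -3/2 -5/4 -9/8 -17/16 -67/64 } R={ -33/32 -1 0 } => -133/128
step 10: add Blue to get RRBBBBBRBB; options L={ -2 -3/2 -5/4 -9/8 -17/16 -67/64 -133/128 } R={ -33/32 -1 0 } => -265/256
step 11: add Blue to get RRBBBBBRBBB; options L={ -2 -3/2 -5/4 -9/8 -17/16 -67/64 -133/128 -265/256 } R={ -33/32 -1 0 } => -529/512
step 12: add Blue to get RRBBBBBRBBBB; options L={ -2 -3/2 -5/4 -9/8 -17/16 -67/64 -133/128 -265/256 -529/512 } R={ -33/32 -1 0 } => -1057/1024
step 13: add Red to get RRBBBBBRBBBBR; options L={ -2 -3/2 -5/4 -9/8 -17/16 -67/64 -133/128 -265/256 -529/512 } R={ -1057/1024 -33/32 -1 0 } => -2115/2048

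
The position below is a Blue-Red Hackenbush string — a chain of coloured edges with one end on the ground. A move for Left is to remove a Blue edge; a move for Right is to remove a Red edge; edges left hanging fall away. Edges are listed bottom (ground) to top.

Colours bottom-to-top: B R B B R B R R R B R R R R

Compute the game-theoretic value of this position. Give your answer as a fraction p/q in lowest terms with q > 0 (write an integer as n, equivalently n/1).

1 of 14 · B · max L 0 · min R +∞ = 1
2 of 14 · BR · max L 0 · min R 1 = 1/2
3 of 14 · BRB · max L 1/2 · min R 1 = 3/4
4 of 14 · BRBB · max L 3/4 · min R 1 = 7/8
5 of 14 · BRBBR · max L 3/4 · min R 7/8 = 13/16
6 of 14 · BRBBRB · max L 13/16 · min R 7/8 = 27/32
7 of 14 · BRBBRBR · max L 13/16 · min R 27/32 = 53/64
8 of 14 · BRBBRBRR · max L 13/16 · min R 53/64 = 105/128
9 of 14 · BRBBRBRRR · max L 13/16 · min R 105/128 = 209/256
10 of 14 · BRBBRBRRRB · max L 209/256 · min R 105/128 = 419/512
11 of 14 · BRBBRBRRRBR · max L 209/256 · min R 419/512 = 837/1024
12 of 14 · BRBBRBRRRBRR · max L 209/256 · min R 837/1024 = 1673/2048
13 of 14 · BRBBRBRRRBRRR · max L 209/256 · min R 1673/2048 = 3345/4096
14 of 14 · BRBBRBRRRBRRRR · max L 209/256 · min R 3345/4096 = 6689/8192

6689/8192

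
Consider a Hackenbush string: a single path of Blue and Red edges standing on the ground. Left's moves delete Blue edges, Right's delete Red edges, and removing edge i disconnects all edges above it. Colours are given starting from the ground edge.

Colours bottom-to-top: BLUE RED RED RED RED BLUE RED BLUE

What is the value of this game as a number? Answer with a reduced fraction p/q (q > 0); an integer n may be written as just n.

Prefix values for BLUE RED RED RED RED BLUE RED BLUE via {L|R} + simplicity:
value(B) = { 0 | (no moves) } = 1
value(BR) = { 0 | 1 } = 1/2
value(BRR) = { 0 | 1/2; 1 } = 1/4
value(BRRR) = { 0 | 1/4; 1/2; 1 } = 1/8
value(BRRRR) = { 0 | 1/8; 1/4; 1/2; 1 } = 1/16
value(BRRRRB) = { 0; 1/16 | 1/8; 1/4; 1/2; 1 } = 3/32
value(BRRRRBR) = { 0; 1/16 | 3/32; 1/8; 1/4; 1/2; 1 } = 5/64
value(BRRRRBRB) = { 0; 1/16; 5/64 | 3/32; 1/8; 1/4; 1/2; 1 } = 11/128

11/128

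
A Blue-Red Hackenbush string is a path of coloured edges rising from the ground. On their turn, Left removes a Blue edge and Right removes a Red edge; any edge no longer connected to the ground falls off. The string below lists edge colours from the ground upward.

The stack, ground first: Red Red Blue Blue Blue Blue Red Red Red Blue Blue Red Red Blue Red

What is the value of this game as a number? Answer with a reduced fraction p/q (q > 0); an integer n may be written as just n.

-9115/8192

Recurse on prefixes of the 15-edge string Red Red Blue Blue Blue Blue Red Red Red Blue Blue Red Red Blue Red:
value(R) = { — | 0 } → -1
value(RR) = { — | -1; 0 } → -2
value(RRB) = { -2 | -1; 0 } → -3/2
value(RRBB) = { -2; -3/2 | -1; 0 } → -5/4
value(RRBBB) = { -2; -3/2; -5/4 | -1; 0 } → -9/8
value(RRBBBB) = { -2; -3/2; -5/4; -9/8 | -1; 0 } → -17/16
value(RRBBBBR) = { -2; -3/2; -5/4; -9/8 | -17/16; -1; 0 } → -35/32
value(RRBBBBRR) = { -2; -3/2; -5/4; -9/8 | -35/32; -17/16; -1; 0 } → -71/64
value(RRBBBBRRR) = { -2; -3/2; -5/4; -9/8 | -71/64; -35/32; -17/16; -1; 0 } → -143/128
value(RRBBBBRRRB) = { -2; -3/2; -5/4; -9/8; -143/128 | -71/64; -35/32; -17/16; -1; 0 } → -285/256
value(RRBBBBRRRBB) = { -2; -3/2; -5/4; -9/8; -143/128; -285/256 | -71/64; -35/32; -17/16; -1; 0 } → -569/512
value(RRBBBBRRRBBR) = { -2; -3/2; -5/4; -9/8; -143/128; -285/256 | -569/512; -71/64; -35/32; -17/16; -1; 0 } → -1139/1024
value(RRBBBBRRRBBRR) = { -2; -3/2; -5/4; -9/8; -143/128; -285/256 | -1139/1024; -569/512; -71/64; -35/32; -17/16; -1; 0 } → -2279/2048
value(RRBBBBRRRBBRRB) = { -2; -3/2; -5/4; -9/8; -143/128; -285/256; -2279/2048 | -1139/1024; -569/512; -71/64; -35/32; -17/16; -1; 0 } → -4557/4096
value(RRBBBBRRRBBRRBR) = { -2; -3/2; -5/4; -9/8; -143/128; -285/256; -2279/2048 | -4557/4096; -1139/1024; -569/512; -71/64; -35/32; -17/16; -1; 0 } → -9115/8192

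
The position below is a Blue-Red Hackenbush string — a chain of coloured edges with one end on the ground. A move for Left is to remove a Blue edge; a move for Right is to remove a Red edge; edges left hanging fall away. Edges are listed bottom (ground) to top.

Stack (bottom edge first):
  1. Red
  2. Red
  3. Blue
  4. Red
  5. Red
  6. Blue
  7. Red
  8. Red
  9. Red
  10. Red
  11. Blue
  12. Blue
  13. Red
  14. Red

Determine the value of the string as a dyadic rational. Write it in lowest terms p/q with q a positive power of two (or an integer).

R: Left { (no moves) }, Right { 0 } so simplest -1
RR: Left { (no moves) }, Right { -1 0 } so simplest -2
RRB: Left { -2 }, Right { -1 0 } so simplest -3/2
RRBR: Left { -2 }, Right { -3/2 -1 0 } so simplest -7/4
RRBRR: Left { -2 }, Right { -7/4 -3/2 -1 0 } so simplest -15/8
RRBRRB: Left { -2 -15/8 }, Right { -7/4 -3/2 -1 0 } so simplest -29/16
RRBRRBR: Left { -2 -15/8 }, Right { -29/16 -7/4 -3/2 -1 0 } so simplest -59/32
RRBRRBRR: Left { -2 -15/8 }, Right { -59/32 -29/16 -7/4 -3/2 -1 0 } so simplest -119/64
RRBRRBRRR: Left { -2 -15/8 }, Right { -119/64 -59/32 -29/16 -7/4 -3/2 -1 0 } so simplest -239/128
RRBRRBRRRR: Left { -2 -15/8 }, Right { -239/128 -119/64 -59/32 -29/16 -7/4 -3/2 -1 0 } so simplest -479/256
RRBRRBRRRRB: Left { -2 -15/8 -479/256 }, Right { -239/128 -119/64 -59/32 -29/16 -7/4 -3/2 -1 0 } so simplest -957/512
RRBRRBRRRRBB: Left { -2 -15/8 -479/256 -957/512 }, Right { -239/128 -119/64 -59/32 -29/16 -7/4 -3/2 -1 0 } so simplest -1913/1024
RRBRRBRRRRBBR: Left { -2 -15/8 -479/256 -957/512 }, Right { -1913/1024 -239/128 -119/64 -59/32 -29/16 -7/4 -3/2 -1 0 } so simplest -3827/2048
RRBRRBRRRRBBRR: Left { -2 -15/8 -479/256 -957/512 }, Right { -3827/2048 -1913/1024 -239/128 -119/64 -59/32 -29/16 -7/4 -3/2 -1 0 } so simplest -7655/4096

-7655/4096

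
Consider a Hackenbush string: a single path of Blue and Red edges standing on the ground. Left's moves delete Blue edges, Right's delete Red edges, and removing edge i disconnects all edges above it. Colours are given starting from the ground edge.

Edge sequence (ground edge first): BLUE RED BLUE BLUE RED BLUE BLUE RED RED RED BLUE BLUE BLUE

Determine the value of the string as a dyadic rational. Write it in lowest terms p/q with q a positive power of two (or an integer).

Recurse on prefixes of the 13-edge string BLUE RED BLUE BLUE RED BLUE BLUE RED RED RED BLUE BLUE BLUE:
step 1: add BLUE to get B; options L={ 0 } R={  } ⇒ 1
step 2: add RED to get BR; options L={ 0 } R={ 1 } ⇒ 1/2
step 3: add BLUE to get BRB; options L={ 0, 1/2 } R={ 1 } ⇒ 3/4
step 4: add BLUE to get BRBB; options L={ 0, 1/2, 3/4 } R={ 1 } ⇒ 7/8
step 5: add RED to get BRBBR; options L={ 0, 1/2, 3/4 } R={ 7/8, 1 } ⇒ 13/16
step 6: add BLUE to get BRBBRB; options L={ 0, 1/2, 3/4, 13/16 } R={ 7/8, 1 } ⇒ 27/32
step 7: add BLUE to get BRBBRBB; options L={ 0, 1/2, 3/4, 13/16, 27/32 } R={ 7/8, 1 } ⇒ 55/64
step 8: add RED to get BRBBRBBR; options L={ 0, 1/2, 3/4, 13/16, 27/32 } R={ 55/64, 7/8, 1 } ⇒ 109/128
step 9: add RED to get BRBBRBBRR; options L={ 0, 1/2, 3/4, 13/16, 27/32 } R={ 109/128, 55/64, 7/8, 1 } ⇒ 217/256
step 10: add RED to get BRBBRBBRRR; options L={ 0, 1/2, 3/4, 13/16, 27/32 } R={ 217/256, 109/128, 55/64, 7/8, 1 } ⇒ 433/512
step 11: add BLUE to get BRBBRBBRRRB; options L={ 0, 1/2, 3/4, 13/16, 27/32, 433/512 } R={ 217/256, 109/128, 55/64, 7/8, 1 } ⇒ 867/1024
step 12: add BLUE to get BRBBRBBRRRBB; options L={ 0, 1/2, 3/4, 13/16, 27/32, 433/512, 867/1024 } R={ 217/256, 109/128, 55/64, 7/8, 1 } ⇒ 1735/2048
step 13: add BLUE to get BRBBRBBRRRBBB; options L={ 0, 1/2, 3/4, 13/16, 27/32, 433/512, 867/1024, 1735/2048 } R={ 217/256, 109/128, 55/64, 7/8, 1 } ⇒ 3471/4096

3471/4096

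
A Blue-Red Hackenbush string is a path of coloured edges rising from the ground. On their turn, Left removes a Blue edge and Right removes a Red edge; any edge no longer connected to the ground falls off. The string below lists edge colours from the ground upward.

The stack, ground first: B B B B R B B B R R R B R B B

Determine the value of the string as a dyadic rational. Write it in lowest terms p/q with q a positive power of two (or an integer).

7959/2048

step 1: add B to get B; options L={ 0 } R={ (no moves) } so 1
step 2: add B to get BB; options L={ 0,1 } R={ (no moves) } so 2
step 3: add B to get BBB; options L={ 0,1,2 } R={ (no moves) } so 3
step 4: add B to get BBBB; options L={ 0,1,2,3 } R={ (no moves) } so 4
step 5: add R to get BBBBR; options L={ 0,1,2,3 } R={ 4 } so 7/2
step 6: add B to get BBBBRB; options L={ 0,1,2,3,7/2 } R={ 4 } so 15/4
step 7: add B to get BBBBRBB; options L={ 0,1,2,3,7/2,15/4 } R={ 4 } so 31/8
step 8: add B to get BBBBRBBB; options L={ 0,1,2,3,7/2,15/4,31/8 } R={ 4 } so 63/16
step 9: add R to get BBBBRBBBR; options L={ 0,1,2,3,7/2,15/4,31/8 } R={ 63/16,4 } so 125/32
step 10: add R to get BBBBRBBBRR; options L={ 0,1,2,3,7/2,15/4,31/8 } R={ 125/32,63/16,4 } so 249/64
step 11: add R to get BBBBRBBBRRR; options L={ 0,1,2,3,7/2,15/4,31/8 } R={ 249/64,125/32,63/16,4 } so 497/128
step 12: add B to get BBBBRBBBRRRB; options L={ 0,1,2,3,7/2,15/4,31/8,497/128 } R={ 249/64,125/32,63/16,4 } so 995/256
step 13: add R to get BBBBRBBBRRRBR; options L={ 0,1,2,3,7/2,15/4,31/8,497/128 } R={ 995/256,249/64,125/32,63/16,4 } so 1989/512
step 14: add B to get BBBBRBBBRRRBRB; options L={ 0,1,2,3,7/2,15/4,31/8,497/128,1989/512 } R={ 995/256,249/64,125/32,63/16,4 } so 3979/1024
step 15: add B to get BBBBRBBBRRRBRBB; options L={ 0,1,2,3,7/2,15/4,31/8,497/128,1989/512,3979/1024 } R={ 995/256,249/64,125/32,63/16,4 } so 7959/2048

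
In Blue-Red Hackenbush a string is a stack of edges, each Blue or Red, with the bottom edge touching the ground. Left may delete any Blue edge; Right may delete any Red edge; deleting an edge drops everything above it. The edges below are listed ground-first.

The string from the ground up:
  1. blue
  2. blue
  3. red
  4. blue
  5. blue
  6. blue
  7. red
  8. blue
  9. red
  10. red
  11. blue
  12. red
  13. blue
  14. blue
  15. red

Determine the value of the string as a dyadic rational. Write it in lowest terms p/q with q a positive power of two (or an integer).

val(b) = { 0 |  } — 1
val(bb) = { 0; 1 |  } — 2
val(bbr) = { 0; 1 | 2 } — 3/2
val(bbrb) = { 0; 1; 3/2 | 2 } — 7/4
val(bbrbb) = { 0; 1; 3/2; 7/4 | 2 } — 15/8
val(bbrbbb) = { 0; 1; 3/2; 7/4; 15/8 | 2 } — 31/16
val(bbrbbbr) = { 0; 1; 3/2; 7/4; 15/8 | 31/16; 2 } — 61/32
val(bbrbbbrb) = { 0; 1; 3/2; 7/4; 15/8; 61/32 | 31/16; 2 } — 123/64
val(bbrbbbrbr) = { 0; 1; 3/2; 7/4; 15/8; 61/32 | 123/64; 31/16; 2 } — 245/128
val(bbrbbbrbrr) = { 0; 1; 3/2; 7/4; 15/8; 61/32 | 245/128; 123/64; 31/16; 2 } — 489/256
val(bbrbbbrbrrb) = { 0; 1; 3/2; 7/4; 15/8; 61/32; 489/256 | 245/128; 123/64; 31/16; 2 } — 979/512
val(bbrbbbrbrrbr) = { 0; 1; 3/2; 7/4; 15/8; 61/32; 489/256 | 979/512; 245/128; 123/64; 31/16; 2 } — 1957/1024
val(bbrbbbrbrrbrb) = { 0; 1; 3/2; 7/4; 15/8; 61/32; 489/256; 1957/1024 | 979/512; 245/128; 123/64; 31/16; 2 } — 3915/2048
val(bbrbbbrbrrbrbb) = { 0; 1; 3/2; 7/4; 15/8; 61/32; 489/256; 1957/1024; 3915/2048 | 979/512; 245/128; 123/64; 31/16; 2 } — 7831/4096
val(bbrbbbrbrrbrbbr) = { 0; 1; 3/2; 7/4; 15/8; 61/32; 489/256; 1957/1024; 3915/2048 | 7831/4096; 979/512; 245/128; 123/64; 31/16; 2 } — 15661/8192

15661/8192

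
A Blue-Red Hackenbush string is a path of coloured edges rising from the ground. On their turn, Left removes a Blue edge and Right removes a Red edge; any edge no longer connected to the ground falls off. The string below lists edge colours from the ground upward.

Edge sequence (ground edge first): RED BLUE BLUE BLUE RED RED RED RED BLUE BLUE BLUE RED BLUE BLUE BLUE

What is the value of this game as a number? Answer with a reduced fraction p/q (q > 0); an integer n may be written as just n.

Recurse on prefixes of the 15-edge string RED BLUE BLUE BLUE RED RED RED RED BLUE BLUE BLUE RED BLUE BLUE BLUE:
1 of 15 · R · max L −∞ · min R 0 = -1
2 of 15 · RB · max L -1 · min R 0 = -1/2
3 of 15 · RBB · max L -1/2 · min R 0 = -1/4
4 of 15 · RBBB · max L -1/4 · min R 0 = -1/8
5 of 15 · RBBBR · max L -1/4 · min R -1/8 = -3/16
6 of 15 · RBBBRR · max L -1/4 · min R -3/16 = -7/32
7 of 15 · RBBBRRR · max L -1/4 · min R -7/32 = -15/64
8 of 15 · RBBBRRRR · max L -1/4 · min R -15/64 = -31/128
9 of 15 · RBBBRRRRB · max L -31/128 · min R -15/64 = -61/256
10 of 15 · RBBBRRRRBB · max L -61/256 · min R -15/64 = -121/512
11 of 15 · RBBBRRRRBBB · max L -121/512 · min R -15/64 = -241/1024
12 of 15 · RBBBRRRRBBBR · max L -121/512 · min R -241/1024 = -483/2048
13 of 15 · RBBBRRRRBBBRB · max L -483/2048 · min R -241/1024 = -965/4096
14 of 15 · RBBBRRRRBBBRBB · max L -965/4096 · min R -241/1024 = -1929/8192
15 of 15 · RBBBRRRRBBBRBBB · max L -1929/8192 · min R -241/1024 = -3857/16384

-3857/16384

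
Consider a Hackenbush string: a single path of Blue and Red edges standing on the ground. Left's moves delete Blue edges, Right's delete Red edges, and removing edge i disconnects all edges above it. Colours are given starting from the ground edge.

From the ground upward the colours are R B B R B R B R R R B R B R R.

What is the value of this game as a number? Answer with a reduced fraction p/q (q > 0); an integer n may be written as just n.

edge 1 of 15 (R): { — | 0 } ⇒ -1
edge 2 of 15 (B): { -1 | 0 } ⇒ -1/2
edge 3 of 15 (B): { -1; -1/2 | 0 } ⇒ -1/4
edge 4 of 15 (R): { -1; -1/2 | -1/4; 0 } ⇒ -3/8
edge 5 of 15 (B): { -1; -1/2; -3/8 | -1/4; 0 } ⇒ -5/16
edge 6 of 15 (R): { -1; -1/2; -3/8 | -5/16; -1/4; 0 } ⇒ -11/32
edge 7 of 15 (B): { -1; -1/2; -3/8; -11/32 | -5/16; -1/4; 0 } ⇒ -21/64
edge 8 of 15 (R): { -1; -1/2; -3/8; -11/32 | -21/64; -5/16; -1/4; 0 } ⇒ -43/128
edge 9 of 15 (R): { -1; -1/2; -3/8; -11/32 | -43/128; -21/64; -5/16; -1/4; 0 } ⇒ -87/256
edge 10 of 15 (R): { -1; -1/2; -3/8; -11/32 | -87/256; -43/128; -21/64; -5/16; -1/4; 0 } ⇒ -175/512
edge 11 of 15 (B): { -1; -1/2; -3/8; -11/32; -175/512 | -87/256; -43/128; -21/64; -5/16; -1/4; 0 } ⇒ -349/1024
edge 12 of 15 (R): { -1; -1/2; -3/8; -11/32; -175/512 | -349/1024; -87/256; -43/128; -21/64; -5/16; -1/4; 0 } ⇒ -699/2048
edge 13 of 15 (B): { -1; -1/2; -3/8; -11/32; -175/512; -699/2048 | -349/1024; -87/256; -43/128; -21/64; -5/16; -1/4; 0 } ⇒ -1397/4096
edge 14 of 15 (R): { -1; -1/2; -3/8; -11/32; -175/512; -699/2048 | -1397/4096; -349/1024; -87/256; -43/128; -21/64; -5/16; -1/4; 0 } ⇒ -2795/8192
edge 15 of 15 (R): { -1; -1/2; -3/8; -11/32; -175/512; -699/2048 | -2795/8192; -1397/4096; -349/1024; -87/256; -43/128; -21/64; -5/16; -1/4; 0 } ⇒ -5591/16384

-5591/16384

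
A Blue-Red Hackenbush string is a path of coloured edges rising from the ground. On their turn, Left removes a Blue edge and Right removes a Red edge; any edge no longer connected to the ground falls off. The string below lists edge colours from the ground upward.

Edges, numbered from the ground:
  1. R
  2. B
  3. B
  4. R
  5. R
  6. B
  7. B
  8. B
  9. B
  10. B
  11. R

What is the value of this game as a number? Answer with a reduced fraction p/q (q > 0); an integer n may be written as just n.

Build val(s[:k]) for k = 1..11, string s = R B B R R B B B B B R.
val(R) = { — | 0 } → -1
val(RB) = { -1 | 0 } → -1/2
val(RBB) = { -1 -1/2 | 0 } → -1/4
val(RBBR) = { -1 -1/2 | -1/4 0 } → -3/8
val(RBBRR) = { -1 -1/2 | -3/8 -1/4 0 } → -7/16
val(RBBRRB) = { -1 -1/2 -7/16 | -3/8 -1/4 0 } → -13/32
val(RBBRRBB) = { -1 -1/2 -7/16 -13/32 | -3/8 -1/4 0 } → -25/64
val(RBBRRBBB) = { -1 -1/2 -7/16 -13/32 -25/64 | -3/8 -1/4 0 } → -49/128
val(RBBRRBBBB) = { -1 -1/2 -7/16 -13/32 -25/64 -49/128 | -3/8 -1/4 0 } → -97/256
val(RBBRRBBBBB) = { -1 -1/2 -7/16 -13/32 -25/64 -49/128 -97/256 | -3/8 -1/4 0 } → -193/512
val(RBBRRBBBBBR) = { -1 -1/2 -7/16 -13/32 -25/64 -49/128 -97/256 | -193/512 -3/8 -1/4 0 } → -387/1024

-387/1024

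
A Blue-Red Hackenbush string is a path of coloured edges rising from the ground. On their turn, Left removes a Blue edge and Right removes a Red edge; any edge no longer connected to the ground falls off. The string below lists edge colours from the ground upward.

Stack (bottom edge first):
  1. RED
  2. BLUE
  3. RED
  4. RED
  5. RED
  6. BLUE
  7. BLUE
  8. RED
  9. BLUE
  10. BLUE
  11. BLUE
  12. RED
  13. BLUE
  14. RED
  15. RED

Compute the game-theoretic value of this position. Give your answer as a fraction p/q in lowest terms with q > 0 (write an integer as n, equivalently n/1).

edge 1 of 15 (RED): { (no moves) | 0 } -> -1
edge 2 of 15 (BLUE): { -1 | 0 } -> -1/2
edge 3 of 15 (RED): { -1 | -1/2; 0 } -> -3/4
edge 4 of 15 (RED): { -1 | -3/4; -1/2; 0 } -> -7/8
edge 5 of 15 (RED): { -1 | -7/8; -3/4; -1/2; 0 } -> -15/16
edge 6 of 15 (BLUE): { -1; -15/16 | -7/8; -3/4; -1/2; 0 } -> -29/32
edge 7 of 15 (BLUE): { -1; -15/16; -29/32 | -7/8; -3/4; -1/2; 0 } -> -57/64
edge 8 of 15 (RED): { -1; -15/16; -29/32 | -57/64; -7/8; -3/4; -1/2; 0 } -> -115/128
edge 9 of 15 (BLUE): { -1; -15/16; -29/32; -115/128 | -57/64; -7/8; -3/4; -1/2; 0 } -> -229/256
edge 10 of 15 (BLUE): { -1; -15/16; -29/32; -115/128; -229/256 | -57/64; -7/8; -3/4; -1/2; 0 } -> -457/512
edge 11 of 15 (BLUE): { -1; -15/16; -29/32; -115/128; -229/256; -457/512 | -57/64; -7/8; -3/4; -1/2; 0 } -> -913/1024
edge 12 of 15 (RED): { -1; -15/16; -29/32; -115/128; -229/256; -457/512 | -913/1024; -57/64; -7/8; -3/4; -1/2; 0 } -> -1827/2048
edge 13 of 15 (BLUE): { -1; -15/16; -29/32; -115/128; -229/256; -457/512; -1827/2048 | -913/1024; -57/64; -7/8; -3/4; -1/2; 0 } -> -3653/4096
edge 14 of 15 (RED): { -1; -15/16; -29/32; -115/128; -229/256; -457/512; -1827/2048 | -3653/4096; -913/1024; -57/64; -7/8; -3/4; -1/2; 0 } -> -7307/8192
edge 15 of 15 (RED): { -1; -15/16; -29/32; -115/128; -229/256; -457/512; -1827/2048 | -7307/8192; -3653/4096; -913/1024; -57/64; -7/8; -3/4; -1/2; 0 } -> -14615/16384

-14615/16384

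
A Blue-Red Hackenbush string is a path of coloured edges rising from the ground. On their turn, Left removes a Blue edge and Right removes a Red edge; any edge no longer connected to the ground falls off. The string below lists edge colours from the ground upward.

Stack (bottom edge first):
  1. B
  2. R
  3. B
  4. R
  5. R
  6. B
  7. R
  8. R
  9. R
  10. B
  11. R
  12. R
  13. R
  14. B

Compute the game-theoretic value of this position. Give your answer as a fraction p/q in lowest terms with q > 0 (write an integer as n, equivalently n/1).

Build value(s[:k]) for k = 1..14, string s = B R B R R B R R R B R R R B.
B: Left { 0 }, Right {  } -> simplest 1
BR: Left { 0 }, Right { 1 } -> simplest 1/2
BRB: Left { 0, 1/2 }, Right { 1 } -> simplest 3/4
BRBR: Left { 0, 1/2 }, Right { 3/4, 1 } -> simplest 5/8
BRBRR: Left { 0, 1/2 }, Right { 5/8, 3/4, 1 } -> simplest 9/16
BRBRRB: Left { 0, 1/2, 9/16 }, Right { 5/8, 3/4, 1 } -> simplest 19/32
BRBRRBR: Left { 0, 1/2, 9/16 }, Right { 19/32, 5/8, 3/4, 1 } -> simplest 37/64
BRBRRBRR: Left { 0, 1/2, 9/16 }, Right { 37/64, 19/32, 5/8, 3/4, 1 } -> simplest 73/128
BRBRRBRRR: Left { 0, 1/2, 9/16 }, Right { 73/128, 37/64, 19/32, 5/8, 3/4, 1 } -> simplest 145/256
BRBRRBRRRB: Left { 0, 1/2, 9/16, 145/256 }, Right { 73/128, 37/64, 19/32, 5/8, 3/4, 1 } -> simplest 291/512
BRBRRBRRRBR: Left { 0, 1/2, 9/16, 145/256 }, Right { 291/512, 73/128, 37/64, 19/32, 5/8, 3/4, 1 } -> simplest 581/1024
BRBRRBRRRBRR: Left { 0, 1/2, 9/16, 145/256 }, Right { 581/1024, 291/512, 73/128, 37/64, 19/32, 5/8, 3/4, 1 } -> simplest 1161/2048
BRBRRBRRRBRRR: Left { 0, 1/2, 9/16, 145/256 }, Right { 1161/2048, 581/1024, 291/512, 73/128, 37/64, 19/32, 5/8, 3/4, 1 } -> simplest 2321/4096
BRBRRBRRRBRRRB: Left { 0, 1/2, 9/16, 145/256, 2321/4096 }, Right { 1161/2048, 581/1024, 291/512, 73/128, 37/64, 19/32, 5/8, 3/4, 1 } -> simplest 4643/8192

4643/8192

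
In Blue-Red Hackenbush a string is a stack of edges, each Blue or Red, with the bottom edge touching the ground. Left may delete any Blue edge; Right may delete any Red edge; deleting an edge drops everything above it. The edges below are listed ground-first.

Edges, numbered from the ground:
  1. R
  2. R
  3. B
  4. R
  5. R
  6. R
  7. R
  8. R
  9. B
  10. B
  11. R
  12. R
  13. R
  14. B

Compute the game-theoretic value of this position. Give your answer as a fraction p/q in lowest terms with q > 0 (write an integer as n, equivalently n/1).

Prefix values for R R B R R R R R B B R R R B via {L|R} + simplicity:
edge 1 of 14 (R): { — | 0 } → -1
edge 2 of 14 (R): { — | -1 0 } → -2
edge 3 of 14 (B): { -2 | -1 0 } → -3/2
edge 4 of 14 (R): { -2 | -3/2 -1 0 } → -7/4
edge 5 of 14 (R): { -2 | -7/4 -3/2 -1 0 } → -15/8
edge 6 of 14 (R): { -2 | -15/8 -7/4 -3/2 -1 0 } → -31/16
edge 7 of 14 (R): { -2 | -31/16 -15/8 -7/4 -3/2 -1 0 } → -63/32
edge 8 of 14 (R): { -2 | -63/32 -31/16 -15/8 -7/4 -3/2 -1 0 } → -127/64
edge 9 of 14 (B): { -2 -127/64 | -63/32 -31/16 -15/8 -7/4 -3/2 -1 0 } → -253/128
edge 10 of 14 (B): { -2 -127/64 -253/128 | -63/32 -31/16 -15/8 -7/4 -3/2 -1 0 } → -505/256
edge 11 of 14 (R): { -2 -127/64 -253/128 | -505/256 -63/32 -31/16 -15/8 -7/4 -3/2 -1 0 } → -1011/512
edge 12 of 14 (R): { -2 -127/64 -253/128 | -1011/512 -505/256 -63/32 -31/16 -15/8 -7/4 -3/2 -1 0 } → -2023/1024
edge 13 of 14 (R): { -2 -127/64 -253/128 | -2023/1024 -1011/512 -505/256 -63/32 -31/16 -15/8 -7/4 -3/2 -1 0 } → -4047/2048
edge 14 of 14 (B): { -2 -127/64 -253/128 -4047/2048 | -2023/1024 -1011/512 -505/256 -63/32 -31/16 -15/8 -7/4 -3/2 -1 0 } → -8093/4096

-8093/4096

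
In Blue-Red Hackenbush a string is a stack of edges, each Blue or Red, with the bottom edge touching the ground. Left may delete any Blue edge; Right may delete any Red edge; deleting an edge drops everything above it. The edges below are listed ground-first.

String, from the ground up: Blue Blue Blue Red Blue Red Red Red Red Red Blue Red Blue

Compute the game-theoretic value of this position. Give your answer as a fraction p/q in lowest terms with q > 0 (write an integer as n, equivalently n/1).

2571/1024

1 of 13 · B · max L 0 · min R +∞ gives 1
2 of 13 · BB · max L 1 · min R +∞ gives 2
3 of 13 · BBB · max L 2 · min R +∞ gives 3
4 of 13 · BBBR · max L 2 · min R 3 gives 5/2
5 of 13 · BBBRB · max L 5/2 · min R 3 gives 11/4
6 of 13 · BBBRBR · max L 5/2 · min R 11/4 gives 21/8
7 of 13 · BBBRBRR · max L 5/2 · min R 21/8 gives 41/16
8 of 13 · BBBRBRRR · max L 5/2 · min R 41/16 gives 81/32
9 of 13 · BBBRBRRRR · max L 5/2 · min R 81/32 gives 161/64
10 of 13 · BBBRBRRRRR · max L 5/2 · min R 161/64 gives 321/128
11 of 13 · BBBRBRRRRRB · max L 321/128 · min R 161/64 gives 643/256
12 of 13 · BBBRBRRRRRBR · max L 321/128 · min R 643/256 gives 1285/512
13 of 13 · BBBRBRRRRRBRB · max L 1285/512 · min R 643/256 gives 2571/1024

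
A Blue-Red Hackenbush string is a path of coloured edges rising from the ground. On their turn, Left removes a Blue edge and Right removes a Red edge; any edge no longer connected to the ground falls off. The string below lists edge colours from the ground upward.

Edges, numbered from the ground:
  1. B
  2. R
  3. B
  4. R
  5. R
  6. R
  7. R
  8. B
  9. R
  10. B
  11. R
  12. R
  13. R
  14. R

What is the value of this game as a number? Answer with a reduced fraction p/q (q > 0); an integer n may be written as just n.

4257/8192

g(B) = { 0 |  } so 1
g(BR) = { 0 | 1 } so 1/2
g(BRB) = { 0 1/2 | 1 } so 3/4
g(BRBR) = { 0 1/2 | 3/4 1 } so 5/8
g(BRBRR) = { 0 1/2 | 5/8 3/4 1 } so 9/16
g(BRBRRR) = { 0 1/2 | 9/16 5/8 3/4 1 } so 17/32
g(BRBRRRR) = { 0 1/2 | 17/32 9/16 5/8 3/4 1 } so 33/64
g(BRBRRRRB) = { 0 1/2 33/64 | 17/32 9/16 5/8 3/4 1 } so 67/128
g(BRBRRRRBR) = { 0 1/2 33/64 | 67/128 17/32 9/16 5/8 3/4 1 } so 133/256
g(BRBRRRRBRB) = { 0 1/2 33/64 133/256 | 67/128 17/32 9/16 5/8 3/4 1 } so 267/512
g(BRBRRRRBRBR) = { 0 1/2 33/64 133/256 | 267/512 67/128 17/32 9/16 5/8 3/4 1 } so 533/1024
g(BRBRRRRBRBRR) = { 0 1/2 33/64 133/256 | 533/1024 267/512 67/128 17/32 9/16 5/8 3/4 1 } so 1065/2048
g(BRBRRRRBRBRRR) = { 0 1/2 33/64 133/256 | 1065/2048 533/1024 267/512 67/128 17/32 9/16 5/8 3/4 1 } so 2129/4096
g(BRBRRRRBRBRRRR) = { 0 1/2 33/64 133/256 | 2129/4096 1065/2048 533/1024 267/512 67/128 17/32 9/16 5/8 3/4 1 } so 4257/8192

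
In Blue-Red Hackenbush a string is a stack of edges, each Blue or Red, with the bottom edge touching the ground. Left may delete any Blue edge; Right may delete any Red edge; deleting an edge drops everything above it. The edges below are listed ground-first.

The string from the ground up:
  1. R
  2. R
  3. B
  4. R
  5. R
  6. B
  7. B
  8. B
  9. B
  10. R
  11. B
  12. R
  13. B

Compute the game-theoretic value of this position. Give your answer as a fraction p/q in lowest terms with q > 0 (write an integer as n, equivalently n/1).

Build val(s[:k]) for k = 1..13, string s = R R B R R B B B B R B R B.
val(R) = {  | 0 } -> -1
val(RR) = {  | -1; 0 } -> -2
val(RRB) = { -2 | -1; 0 } -> -3/2
val(RRBR) = { -2 | -3/2; -1; 0 } -> -7/4
val(RRBRR) = { -2 | -7/4; -3/2; -1; 0 } -> -15/8
val(RRBRRB) = { -2; -15/8 | -7/4; -3/2; -1; 0 } -> -29/16
val(RRBRRBB) = { -2; -15/8; -29/16 | -7/4; -3/2; -1; 0 } -> -57/32
val(RRBRRBBB) = { -2; -15/8; -29/16; -57/32 | -7/4; -3/2; -1; 0 } -> -113/64
val(RRBRRBBBB) = { -2; -15/8; -29/16; -57/32; -113/64 | -7/4; -3/2; -1; 0 } -> -225/128
val(RRBRRBBBBR) = { -2; -15/8; -29/16; -57/32; -113/64 | -225/128; -7/4; -3/2; -1; 0 } -> -451/256
val(RRBRRBBBBRB) = { -2; -15/8; -29/16; -57/32; -113/64; -451/256 | -225/128; -7/4; -3/2; -1; 0 } -> -901/512
val(RRBRRBBBBRBR) = { -2; -15/8; -29/16; -57/32; -113/64; -451/256 | -901/512; -225/128; -7/4; -3/2; -1; 0 } -> -1803/1024
val(RRBRRBBBBRBRB) = { -2; -15/8; -29/16; -57/32; -113/64; -451/256; -1803/1024 | -901/512; -225/128; -7/4; -3/2; -1; 0 } -> -3605/2048

-3605/2048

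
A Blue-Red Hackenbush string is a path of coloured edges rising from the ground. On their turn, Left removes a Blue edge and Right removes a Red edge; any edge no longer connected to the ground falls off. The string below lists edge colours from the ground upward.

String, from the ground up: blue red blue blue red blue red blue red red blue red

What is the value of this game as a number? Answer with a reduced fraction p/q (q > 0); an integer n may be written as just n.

Prefix values for blue red blue blue red blue red blue red red blue red via {L|R} + simplicity:
edge 1 of 12 (blue): { 0 | ∅ } gives 1
edge 2 of 12 (red): { 0 | 1 } gives 1/2
edge 3 of 12 (blue): { 0, 1/2 | 1 } gives 3/4
edge 4 of 12 (blue): { 0, 1/2, 3/4 | 1 } gives 7/8
edge 5 of 12 (red): { 0, 1/2, 3/4 | 7/8, 1 } gives 13/16
edge 6 of 12 (blue): { 0, 1/2, 3/4, 13/16 | 7/8, 1 } gives 27/32
edge 7 of 12 (red): { 0, 1/2, 3/4, 13/16 | 27/32, 7/8, 1 } gives 53/64
edge 8 of 12 (blue): { 0, 1/2, 3/4, 13/16, 53/64 | 27/32, 7/8, 1 } gives 107/128
edge 9 of 12 (red): { 0, 1/2, 3/4, 13/16, 53/64 | 107/128, 27/32, 7/8, 1 } gives 213/256
edge 10 of 12 (red): { 0, 1/2, 3/4, 13/16, 53/64 | 213/256, 107/128, 27/32, 7/8, 1 } gives 425/512
edge 11 of 12 (blue): { 0, 1/2, 3/4, 13/16, 53/64, 425/512 | 213/256, 107/128, 27/32, 7/8, 1 } gives 851/1024
edge 12 of 12 (red): { 0, 1/2, 3/4, 13/16, 53/64, 425/512 | 851/1024, 213/256, 107/128, 27/32, 7/8, 1 } gives 1701/2048

1701/2048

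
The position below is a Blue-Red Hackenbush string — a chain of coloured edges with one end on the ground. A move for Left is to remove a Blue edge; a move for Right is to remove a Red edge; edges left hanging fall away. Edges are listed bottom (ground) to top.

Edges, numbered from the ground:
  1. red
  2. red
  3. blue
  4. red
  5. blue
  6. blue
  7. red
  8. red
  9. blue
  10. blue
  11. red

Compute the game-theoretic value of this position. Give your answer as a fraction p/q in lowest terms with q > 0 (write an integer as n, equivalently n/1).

r: Left { ∅ }, Right { 0 } ⇒ simplest -1
rr: Left { ∅ }, Right { -1 0 } ⇒ simplest -2
rrb: Left { -2 }, Right { -1 0 } ⇒ simplest -3/2
rrbr: Left { -2 }, Right { -3/2 -1 0 } ⇒ simplest -7/4
rrbrb: Left { -2 -7/4 }, Right { -3/2 -1 0 } ⇒ simplest -13/8
rrbrbb: Left { -2 -7/4 -13/8 }, Right { -3/2 -1 0 } ⇒ simplest -25/16
rrbrbbr: Left { -2 -7/4 -13/8 }, Right { -25/16 -3/2 -1 0 } ⇒ simplest -51/32
rrbrbbrr: Left { -2 -7/4 -13/8 }, Right { -51/32 -25/16 -3/2 -1 0 } ⇒ simplest -103/64
rrbrbbrrb: Left { -2 -7/4 -13/8 -103/64 }, Right { -51/32 -25/16 -3/2 -1 0 } ⇒ simplest -205/128
rrbrbbrrbb: Left { -2 -7/4 -13/8 -103/64 -205/128 }, Right { -51/32 -25/16 -3/2 -1 0 } ⇒ simplest -409/256
rrbrbbrrbbr: Left { -2 -7/4 -13/8 -103/64 -205/128 }, Right { -409/256 -51/32 -25/16 -3/2 -1 0 } ⇒ simplest -819/512

-819/512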